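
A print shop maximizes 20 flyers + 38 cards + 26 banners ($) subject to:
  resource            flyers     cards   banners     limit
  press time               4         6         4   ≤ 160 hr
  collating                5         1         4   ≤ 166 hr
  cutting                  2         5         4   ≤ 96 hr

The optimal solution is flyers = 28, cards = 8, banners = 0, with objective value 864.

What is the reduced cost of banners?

-2

Check each constraint at x*: press time 160/160 (tight); collating 148/166 (slack 18); cutting 96/96 (tight).
By complementary slackness, y = 0 for the non-binding constraint.
Dual feasibility on the basic columns requires 4·y_press time + 2·y_cutting = 20, 6·y_press time + 5·y_cutting = 38.
→ y_press time = 3 and y_cutting = 4.
Reduced cost of banners: c₃ − yᵀa₃ = 26 − (3·4 + 4·4) = 26 − 28 = -2.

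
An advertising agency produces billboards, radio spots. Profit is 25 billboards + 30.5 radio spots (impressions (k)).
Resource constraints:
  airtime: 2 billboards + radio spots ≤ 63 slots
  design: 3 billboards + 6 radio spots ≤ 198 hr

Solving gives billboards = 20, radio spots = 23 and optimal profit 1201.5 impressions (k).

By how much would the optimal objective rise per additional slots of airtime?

6.5

Check each constraint at x*: airtime 63/63 (tight); design 198/198 (tight).
The binding rows give the dual system: 2·y_airtime + 3·y_design = 25 and 1·y_airtime + 6·y_design = 30.5.
This yields shadow prices y_airtime = 6.5, y_design = 4.
Shadow price of airtime = 6.5.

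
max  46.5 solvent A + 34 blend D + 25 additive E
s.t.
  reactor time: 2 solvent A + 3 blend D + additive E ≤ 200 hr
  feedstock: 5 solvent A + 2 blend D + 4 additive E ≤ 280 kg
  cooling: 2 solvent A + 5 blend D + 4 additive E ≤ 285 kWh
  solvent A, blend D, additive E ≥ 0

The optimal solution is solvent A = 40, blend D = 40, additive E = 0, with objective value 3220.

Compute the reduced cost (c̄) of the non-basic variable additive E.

-8

At the optimum: reactor time uses 200 of 200 (binding); feedstock uses 280 of 280 (binding); cooling uses 280 of 285 (slack = 5).
Since cooling is not tight, its dual is 0.
Dual feasibility on the basic columns requires 2·y_reactor time + 5·y_feedstock = 46.5, 3·y_reactor time + 2·y_feedstock = 34.
Solving: y_reactor time = 7, y_feedstock = 6.5.
Reduced cost of additive E: c₃ − yᵀa₃ = 25 − (7·1 + 6.5·4) = 25 − 33 = -8.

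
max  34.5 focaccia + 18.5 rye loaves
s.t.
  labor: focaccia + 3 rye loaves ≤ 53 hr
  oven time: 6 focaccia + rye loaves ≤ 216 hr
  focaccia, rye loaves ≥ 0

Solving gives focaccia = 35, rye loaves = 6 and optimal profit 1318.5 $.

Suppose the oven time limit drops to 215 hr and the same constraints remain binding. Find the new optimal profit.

1313.5

Check each constraint at x*: labor 53/53 (tight); oven time 216/216 (tight).
From A_Bᵀ y = c: 1·y_labor + 6·y_oven time = 34.5; 3·y_labor + 1·y_oven time = 18.5.
→ y_labor = 4.5 and y_oven time = 5.
Δz = y_oven time·Δb = 5 × (-1) = -5, so new z* = 1318.5 − 5 = 1313.5.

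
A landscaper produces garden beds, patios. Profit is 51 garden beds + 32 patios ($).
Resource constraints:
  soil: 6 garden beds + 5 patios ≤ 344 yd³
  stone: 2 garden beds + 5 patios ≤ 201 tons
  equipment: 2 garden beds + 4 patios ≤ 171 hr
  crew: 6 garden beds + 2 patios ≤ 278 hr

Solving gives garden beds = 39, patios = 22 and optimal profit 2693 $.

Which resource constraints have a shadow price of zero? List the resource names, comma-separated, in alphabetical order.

soil: 344/344 (binding)
stone: 188/201 (slack 13)
equipment: 166/171 (slack 5)
crew: 278/278 (binding)
By complementary slackness, a constraint with positive slack has shadow price 0 → equipment, stone.

equipment, stone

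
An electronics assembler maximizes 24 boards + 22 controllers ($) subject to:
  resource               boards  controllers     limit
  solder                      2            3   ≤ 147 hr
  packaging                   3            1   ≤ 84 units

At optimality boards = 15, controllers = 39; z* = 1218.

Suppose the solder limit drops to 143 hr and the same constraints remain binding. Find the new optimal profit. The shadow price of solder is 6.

Δb = -4, so new z* = 1218 + (6)·(-4) = 1218 − 24 = 1194.

1194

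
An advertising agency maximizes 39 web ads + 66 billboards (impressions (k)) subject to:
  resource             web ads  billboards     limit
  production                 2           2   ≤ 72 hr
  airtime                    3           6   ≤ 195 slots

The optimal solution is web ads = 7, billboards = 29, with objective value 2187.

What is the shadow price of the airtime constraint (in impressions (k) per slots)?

9

Check each constraint at x*: production 72/72 (tight); airtime 195/195 (tight).
Dual feasibility on the basic columns requires 2·y_production + 3·y_airtime = 39, 2·y_production + 6·y_airtime = 66.
This yields shadow prices y_production = 6, y_airtime = 9.
Shadow price of airtime = 9.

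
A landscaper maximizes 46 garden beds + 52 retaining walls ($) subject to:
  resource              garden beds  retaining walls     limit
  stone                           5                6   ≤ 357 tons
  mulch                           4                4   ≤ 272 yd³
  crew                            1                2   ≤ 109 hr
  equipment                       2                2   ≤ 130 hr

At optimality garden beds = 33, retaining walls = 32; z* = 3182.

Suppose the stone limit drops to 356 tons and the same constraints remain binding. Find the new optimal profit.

3176

Check each constraint at x*: stone 357/357 (tight); mulch 260/272 (slack 12); crew 97/109 (slack 12); equipment 130/130 (tight).
By complementary slackness, y = 0 for the non-binding constraints.
Dual feasibility on the basic columns requires 5·y_stone + 2·y_equipment = 46, 6·y_stone + 2·y_equipment = 52.
This yields shadow prices y_stone = 6, y_equipment = 8.
Δz = y_stone·Δb = 6 × (-1) = -6, so new z* = 3182 − 6 = 3176.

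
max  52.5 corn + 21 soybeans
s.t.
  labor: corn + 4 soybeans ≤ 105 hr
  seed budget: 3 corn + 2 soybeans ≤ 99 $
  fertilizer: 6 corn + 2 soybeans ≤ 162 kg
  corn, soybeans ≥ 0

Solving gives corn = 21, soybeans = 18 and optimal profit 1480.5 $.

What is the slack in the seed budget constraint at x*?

0

seed budget used = 3·21 + 2·18 = 99; slack = 99 − 99 = 0.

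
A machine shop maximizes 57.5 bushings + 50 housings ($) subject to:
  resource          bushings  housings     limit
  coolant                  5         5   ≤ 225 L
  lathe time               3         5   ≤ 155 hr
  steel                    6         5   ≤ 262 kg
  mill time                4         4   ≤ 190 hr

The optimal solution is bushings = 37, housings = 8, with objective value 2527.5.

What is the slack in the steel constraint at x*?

steel used = 6·37 + 5·8 = 262; slack = 262 − 262 = 0.

0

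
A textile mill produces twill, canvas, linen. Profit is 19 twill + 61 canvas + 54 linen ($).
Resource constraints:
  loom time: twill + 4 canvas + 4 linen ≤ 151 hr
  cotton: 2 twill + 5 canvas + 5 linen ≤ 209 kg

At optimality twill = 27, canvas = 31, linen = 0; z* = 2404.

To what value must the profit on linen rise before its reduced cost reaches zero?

61

Both loom time and cotton are binding at x*.
The binding rows give the dual system: 1·y_loom time + 2·y_cotton = 19 and 4·y_loom time + 5·y_cotton = 61.
→ y_loom time = 9 and y_cotton = 5.
linen enters the basis when its profit ≥ yᵀa₃ = 9·4 + 5·5 = 61.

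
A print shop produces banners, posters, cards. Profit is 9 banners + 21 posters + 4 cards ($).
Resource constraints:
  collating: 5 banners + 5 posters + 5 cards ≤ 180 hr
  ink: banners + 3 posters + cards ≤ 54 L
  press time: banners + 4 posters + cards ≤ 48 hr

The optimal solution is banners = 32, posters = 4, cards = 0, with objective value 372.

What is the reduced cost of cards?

Binding: collating and press time. Non-binding: ink (10 unused).
Slack constraints have shadow price 0 (complementary slackness).
From A_Bᵀ y = c: 5·y_collating + 1·y_press time = 9; 5·y_collating + 4·y_press time = 21.
→ y_collating = 1 and y_press time = 4.
Reduced cost of cards: c₃ − yᵀa₃ = 4 − (1·5 + 4·1) = 4 − 9 = -5.

-5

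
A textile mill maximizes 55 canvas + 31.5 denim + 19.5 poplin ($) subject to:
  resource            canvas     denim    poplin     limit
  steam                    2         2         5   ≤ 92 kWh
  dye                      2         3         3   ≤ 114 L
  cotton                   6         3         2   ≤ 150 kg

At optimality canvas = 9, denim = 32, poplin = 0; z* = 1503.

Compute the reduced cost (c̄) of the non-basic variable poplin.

At the optimum: steam uses 82 of 92 (slack = 10); dye uses 114 of 114 (binding); cotton uses 150 of 150 (binding).
By complementary slackness, y = 0 for the non-binding constraint.
From A_Bᵀ y = c: 2·y_dye + 6·y_cotton = 55; 3·y_dye + 3·y_cotton = 31.5.
→ y_dye = 2 and y_cotton = 8.5.
Reduced cost of poplin: c₃ − yᵀa₃ = 19.5 − (2·3 + 8.5·2) = 19.5 − 23 = -3.5.

-3.5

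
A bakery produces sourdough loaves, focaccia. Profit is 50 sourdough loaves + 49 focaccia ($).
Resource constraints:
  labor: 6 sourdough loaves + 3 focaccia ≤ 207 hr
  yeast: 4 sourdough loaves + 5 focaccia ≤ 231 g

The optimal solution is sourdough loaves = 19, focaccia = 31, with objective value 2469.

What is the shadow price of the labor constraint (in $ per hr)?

Check each constraint at x*: labor 207/207 (tight); yeast 231/231 (tight).
From A_Bᵀ y = c: 6·y_labor + 4·y_yeast = 50; 3·y_labor + 5·y_yeast = 49.
→ y_labor = 3 and y_yeast = 8.
Shadow price of labor = 3.

3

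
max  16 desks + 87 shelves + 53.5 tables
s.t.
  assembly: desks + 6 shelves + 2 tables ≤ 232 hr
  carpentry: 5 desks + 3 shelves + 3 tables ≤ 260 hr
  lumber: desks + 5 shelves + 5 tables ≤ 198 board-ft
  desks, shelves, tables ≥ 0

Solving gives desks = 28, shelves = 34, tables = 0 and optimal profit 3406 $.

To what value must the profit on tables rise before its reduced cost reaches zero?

At the optimum: assembly uses 232 of 232 (binding); carpentry uses 242 of 260 (slack = 18); lumber uses 198 of 198 (binding).
By complementary slackness, y = 0 for the non-binding constraint.
From A_Bᵀ y = c: 1·y_assembly + 1·y_lumber = 16; 6·y_assembly + 5·y_lumber = 87.
→ y_assembly = 7 and y_lumber = 9.
tables enters the basis when its profit ≥ yᵀa₃ = 7·2 + 9·5 = 59.

59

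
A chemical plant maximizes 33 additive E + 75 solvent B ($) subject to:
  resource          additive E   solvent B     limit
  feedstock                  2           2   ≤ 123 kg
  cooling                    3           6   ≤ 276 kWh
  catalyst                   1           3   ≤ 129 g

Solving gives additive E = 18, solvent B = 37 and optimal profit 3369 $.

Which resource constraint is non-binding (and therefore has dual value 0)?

feedstock

feedstock: 110/123 (slack 13)
cooling: 276/276 (binding)
catalyst: 129/129 (binding)
By complementary slackness, a constraint with positive slack has shadow price 0 → feedstock.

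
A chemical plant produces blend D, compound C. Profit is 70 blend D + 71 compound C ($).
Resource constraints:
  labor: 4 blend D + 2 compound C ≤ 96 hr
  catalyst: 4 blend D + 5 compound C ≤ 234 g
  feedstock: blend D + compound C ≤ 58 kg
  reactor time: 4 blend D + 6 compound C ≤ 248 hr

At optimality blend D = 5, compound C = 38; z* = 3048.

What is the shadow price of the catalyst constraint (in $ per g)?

Check each constraint at x*: labor 96/96 (tight); catalyst 210/234 (slack 24); feedstock 43/58 (slack 15); reactor time 248/248 (tight).
Since catalyst, feedstock are not tight, their duals are 0.
From A_Bᵀ y = c: 4·y_labor + 4·y_reactor time = 70; 2·y_labor + 6·y_reactor time = 71.
This yields shadow prices y_labor = 8.5, y_reactor time = 9.
Shadow price of catalyst = 0.

0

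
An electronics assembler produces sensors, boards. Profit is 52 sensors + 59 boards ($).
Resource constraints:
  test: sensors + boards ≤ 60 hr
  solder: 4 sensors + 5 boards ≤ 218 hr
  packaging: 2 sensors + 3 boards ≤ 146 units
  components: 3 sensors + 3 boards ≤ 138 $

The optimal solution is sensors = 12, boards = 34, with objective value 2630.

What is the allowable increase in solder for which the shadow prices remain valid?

12

Binding constraints: solder, components. The basis is B = [[4,5],[3,3]] with det -3.
Per unit increase in solder, x* moves by d = (-1, 1).
The basis stays optimal until sensors reaches 0; allowable increase = 12 hr.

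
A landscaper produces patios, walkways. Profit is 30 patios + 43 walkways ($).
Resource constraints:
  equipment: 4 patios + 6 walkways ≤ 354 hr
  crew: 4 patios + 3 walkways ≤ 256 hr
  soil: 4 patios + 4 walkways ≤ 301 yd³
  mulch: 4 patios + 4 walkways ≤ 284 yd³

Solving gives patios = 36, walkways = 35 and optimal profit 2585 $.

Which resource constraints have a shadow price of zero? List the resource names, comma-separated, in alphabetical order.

equipment: 354/354 (binding)
crew: 249/256 (slack 7)
soil: 284/301 (slack 17)
mulch: 284/284 (binding)
By complementary slackness, a constraint with positive slack has shadow price 0 → crew, soil.

crew, soil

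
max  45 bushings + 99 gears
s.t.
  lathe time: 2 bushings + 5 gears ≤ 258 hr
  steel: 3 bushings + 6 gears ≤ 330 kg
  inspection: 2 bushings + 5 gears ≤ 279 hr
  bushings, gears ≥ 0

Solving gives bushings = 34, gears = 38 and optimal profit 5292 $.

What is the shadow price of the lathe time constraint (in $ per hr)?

Binding: lathe time and steel. Non-binding: inspection (21 unused).
By complementary slackness, y = 0 for the non-binding constraint.
From A_Bᵀ y = c: 2·y_lathe time + 3·y_steel = 45; 5·y_lathe time + 6·y_steel = 99.
→ y_lathe time = 9 and y_steel = 9.
Shadow price of lathe time = 9.

9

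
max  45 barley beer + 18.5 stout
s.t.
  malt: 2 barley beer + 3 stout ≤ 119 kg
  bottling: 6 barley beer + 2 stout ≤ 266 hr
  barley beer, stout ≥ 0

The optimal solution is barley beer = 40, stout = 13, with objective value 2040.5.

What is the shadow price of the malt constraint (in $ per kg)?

1.5

Both malt and bottling are binding at x*.
From A_Bᵀ y = c: 2·y_malt + 6·y_bottling = 45; 3·y_malt + 2·y_bottling = 18.5.
This yields shadow prices y_malt = 1.5, y_bottling = 7.
Shadow price of malt = 1.5.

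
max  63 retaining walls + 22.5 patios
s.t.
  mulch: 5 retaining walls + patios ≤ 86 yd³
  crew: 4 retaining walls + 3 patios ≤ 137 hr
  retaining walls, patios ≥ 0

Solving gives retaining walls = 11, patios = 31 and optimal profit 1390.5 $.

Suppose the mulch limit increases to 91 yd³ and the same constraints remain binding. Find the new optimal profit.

Both mulch and crew are binding at x*.
The binding rows give the dual system: 5·y_mulch + 4·y_crew = 63 and 1·y_mulch + 3·y_crew = 22.5.
This yields shadow prices y_mulch = 9, y_crew = 4.5.
Δz = y_mulch·Δb = 9 × (5) = 45, so new z* = 1390.5 + 45 = 1435.5.

1435.5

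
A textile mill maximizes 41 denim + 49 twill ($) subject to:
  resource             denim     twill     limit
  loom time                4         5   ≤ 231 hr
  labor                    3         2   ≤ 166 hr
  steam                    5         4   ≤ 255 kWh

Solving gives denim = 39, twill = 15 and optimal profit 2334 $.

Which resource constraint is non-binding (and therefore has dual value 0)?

labor

loom time: 231/231 (binding)
labor: 147/166 (slack 19)
steam: 255/255 (binding)
By complementary slackness, a constraint with positive slack has shadow price 0 → labor.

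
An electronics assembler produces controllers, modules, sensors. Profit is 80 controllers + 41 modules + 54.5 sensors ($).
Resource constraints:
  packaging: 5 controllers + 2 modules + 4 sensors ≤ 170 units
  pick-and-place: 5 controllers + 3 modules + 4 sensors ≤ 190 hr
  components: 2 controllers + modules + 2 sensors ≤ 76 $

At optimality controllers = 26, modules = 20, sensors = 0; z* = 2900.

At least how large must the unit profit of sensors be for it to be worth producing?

Check each constraint at x*: packaging 170/170 (tight); pick-and-place 190/190 (tight); components 72/76 (slack 4).
Slack constraints have shadow price 0 (complementary slackness).
The binding rows give the dual system: 5·y_packaging + 5·y_pick-and-place = 80 and 2·y_packaging + 3·y_pick-and-place = 41.
This yields shadow prices y_packaging = 7, y_pick-and-place = 9.
sensors enters the basis when its profit ≥ yᵀa₃ = 7·4 + 9·4 = 64.

64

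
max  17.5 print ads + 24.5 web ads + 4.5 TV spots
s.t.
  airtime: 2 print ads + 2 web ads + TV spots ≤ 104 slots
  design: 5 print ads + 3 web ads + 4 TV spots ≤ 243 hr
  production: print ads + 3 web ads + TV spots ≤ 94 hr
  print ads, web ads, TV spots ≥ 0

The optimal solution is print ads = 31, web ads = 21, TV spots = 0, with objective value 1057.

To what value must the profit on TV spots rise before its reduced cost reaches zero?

10.5

At the optimum: airtime uses 104 of 104 (binding); design uses 218 of 243 (slack = 25); production uses 94 of 94 (binding).
Slack constraints have shadow price 0 (complementary slackness).
The binding rows give the dual system: 2·y_airtime + 1·y_production = 17.5 and 2·y_airtime + 3·y_production = 24.5.
Solving: y_airtime = 7, y_production = 3.5.
TV spots enters the basis when its profit ≥ yᵀa₃ = 7·1 + 3.5·1 = 10.5.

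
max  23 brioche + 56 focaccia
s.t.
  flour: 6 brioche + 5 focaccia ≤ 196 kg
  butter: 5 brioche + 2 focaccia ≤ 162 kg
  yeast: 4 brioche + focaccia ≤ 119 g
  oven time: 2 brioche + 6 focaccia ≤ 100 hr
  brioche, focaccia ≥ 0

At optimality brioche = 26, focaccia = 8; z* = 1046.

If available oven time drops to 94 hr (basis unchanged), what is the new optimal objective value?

995

Check each constraint at x*: flour 196/196 (tight); butter 146/162 (slack 16); yeast 112/119 (slack 7); oven time 100/100 (tight).
Since butter, yeast are not tight, their duals are 0.
From A_Bᵀ y = c: 6·y_flour + 2·y_oven time = 23; 5·y_flour + 6·y_oven time = 56.
This yields shadow prices y_flour = 1, y_oven time = 8.5.
Δz = y_oven time·Δb = 8.5 × (-6) = -51, so new z* = 1046 − 51 = 995.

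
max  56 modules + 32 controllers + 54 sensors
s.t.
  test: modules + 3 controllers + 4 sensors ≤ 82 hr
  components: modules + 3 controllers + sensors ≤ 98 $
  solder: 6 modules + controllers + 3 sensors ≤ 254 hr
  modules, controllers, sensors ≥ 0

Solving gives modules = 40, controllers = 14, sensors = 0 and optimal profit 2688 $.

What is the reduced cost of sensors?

-2

Binding: test and solder. Non-binding: components (16 unused).
Slack constraints have shadow price 0 (complementary slackness).
Dual feasibility on the basic columns requires 1·y_test + 6·y_solder = 56, 3·y_test + 1·y_solder = 32.
This yields shadow prices y_test = 8, y_solder = 8.
Reduced cost of sensors: c₃ − yᵀa₃ = 54 − (8·4 + 8·3) = 54 − 56 = -2.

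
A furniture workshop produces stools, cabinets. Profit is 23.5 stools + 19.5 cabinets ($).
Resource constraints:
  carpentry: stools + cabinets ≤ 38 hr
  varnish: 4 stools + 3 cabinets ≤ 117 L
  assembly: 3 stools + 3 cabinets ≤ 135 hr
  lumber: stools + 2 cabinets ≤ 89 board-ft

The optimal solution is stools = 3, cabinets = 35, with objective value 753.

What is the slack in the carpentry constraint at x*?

carpentry used = 1·3 + 1·35 = 38; slack = 38 − 38 = 0.

0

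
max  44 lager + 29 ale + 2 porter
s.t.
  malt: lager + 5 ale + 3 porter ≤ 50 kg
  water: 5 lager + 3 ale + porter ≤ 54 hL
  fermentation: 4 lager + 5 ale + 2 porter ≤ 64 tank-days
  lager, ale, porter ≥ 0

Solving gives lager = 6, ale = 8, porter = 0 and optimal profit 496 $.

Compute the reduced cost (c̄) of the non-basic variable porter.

Binding: water and fermentation. Non-binding: malt (4 unused).
Slack constraints have shadow price 0 (complementary slackness).
From A_Bᵀ y = c: 5·y_water + 4·y_fermentation = 44; 3·y_water + 5·y_fermentation = 29.
→ y_water = 8 and y_fermentation = 1.
Reduced cost of porter: c₃ − yᵀa₃ = 2 − (8·1 + 1·2) = 2 − 10 = -8.

-8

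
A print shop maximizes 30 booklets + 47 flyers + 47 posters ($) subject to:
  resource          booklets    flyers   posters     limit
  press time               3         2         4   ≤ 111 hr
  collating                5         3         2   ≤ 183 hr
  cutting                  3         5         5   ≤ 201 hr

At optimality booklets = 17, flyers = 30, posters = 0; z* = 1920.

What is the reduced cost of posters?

At the optimum: press time uses 111 of 111 (binding); collating uses 175 of 183 (slack = 8); cutting uses 201 of 201 (binding).
Slack constraints have shadow price 0 (complementary slackness).
From A_Bᵀ y = c: 3·y_press time + 3·y_cutting = 30; 2·y_press time + 5·y_cutting = 47.
→ y_press time = 1 and y_cutting = 9.
Reduced cost of posters: c₃ − yᵀa₃ = 47 − (1·4 + 9·5) = 47 − 49 = -2.

-2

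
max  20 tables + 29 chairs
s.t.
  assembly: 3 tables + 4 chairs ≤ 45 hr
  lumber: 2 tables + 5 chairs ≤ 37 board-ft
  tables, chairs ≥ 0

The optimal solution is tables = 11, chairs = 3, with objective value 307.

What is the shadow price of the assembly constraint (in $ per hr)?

Check each constraint at x*: assembly 45/45 (tight); lumber 37/37 (tight).
From A_Bᵀ y = c: 3·y_assembly + 2·y_lumber = 20; 4·y_assembly + 5·y_lumber = 29.
→ y_assembly = 6 and y_lumber = 1.
Shadow price of assembly = 6.

6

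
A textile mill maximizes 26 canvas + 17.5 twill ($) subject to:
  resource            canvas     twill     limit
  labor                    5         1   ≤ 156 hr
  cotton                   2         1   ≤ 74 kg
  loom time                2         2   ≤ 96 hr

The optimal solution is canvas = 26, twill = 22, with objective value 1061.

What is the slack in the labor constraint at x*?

4

labor used = 5·26 + 1·22 = 152; slack = 156 − 152 = 4.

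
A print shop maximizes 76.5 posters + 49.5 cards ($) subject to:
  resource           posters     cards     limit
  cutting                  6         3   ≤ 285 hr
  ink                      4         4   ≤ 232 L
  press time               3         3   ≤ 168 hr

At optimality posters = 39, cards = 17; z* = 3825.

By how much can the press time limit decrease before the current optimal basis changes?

25.5

Binding constraints: cutting, press time. The basis is B = [[6,3],[3,3]] with det 9.
Per unit decrease in press time, x* moves by d = (0.3333, -0.6667).
The basis stays optimal until cards reaches 0; allowable decrease = 25.5 hr.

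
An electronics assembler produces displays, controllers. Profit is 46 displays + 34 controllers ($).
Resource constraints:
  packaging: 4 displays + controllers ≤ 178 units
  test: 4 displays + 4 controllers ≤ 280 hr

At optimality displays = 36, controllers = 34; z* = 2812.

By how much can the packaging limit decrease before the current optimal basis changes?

108

Binding constraints: packaging, test. The basis is B = [[4,1],[4,4]] with det 12.
Per unit decrease in packaging, x* moves by d = (-0.3333, 0.3333).
The basis stays optimal until displays reaches 0; allowable decrease = 108 units.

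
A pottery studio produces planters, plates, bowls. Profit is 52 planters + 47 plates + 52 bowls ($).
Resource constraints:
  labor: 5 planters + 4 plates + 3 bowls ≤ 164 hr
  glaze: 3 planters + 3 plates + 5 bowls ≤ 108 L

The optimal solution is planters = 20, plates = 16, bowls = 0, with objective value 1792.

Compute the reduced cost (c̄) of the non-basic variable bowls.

At the optimum: labor uses 164 of 164 (binding); glaze uses 108 of 108 (binding).
The binding rows give the dual system: 5·y_labor + 3·y_glaze = 52 and 4·y_labor + 3·y_glaze = 47.
→ y_labor = 5 and y_glaze = 9.
Reduced cost of bowls: c₃ − yᵀa₃ = 52 − (5·3 + 9·5) = 52 − 60 = -8.

-8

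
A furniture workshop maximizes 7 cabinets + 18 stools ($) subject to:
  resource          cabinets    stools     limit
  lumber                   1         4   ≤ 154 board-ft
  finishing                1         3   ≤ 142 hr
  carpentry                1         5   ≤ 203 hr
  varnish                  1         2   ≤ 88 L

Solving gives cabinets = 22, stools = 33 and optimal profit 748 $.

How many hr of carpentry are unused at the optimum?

16

carpentry used = 1·22 + 5·33 = 187; slack = 203 − 187 = 16.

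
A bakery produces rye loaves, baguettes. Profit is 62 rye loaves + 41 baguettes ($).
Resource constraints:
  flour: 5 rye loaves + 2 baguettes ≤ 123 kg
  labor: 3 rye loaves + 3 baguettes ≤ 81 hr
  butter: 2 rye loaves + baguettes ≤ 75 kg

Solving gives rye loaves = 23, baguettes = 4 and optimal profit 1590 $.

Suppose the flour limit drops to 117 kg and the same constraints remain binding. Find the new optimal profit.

Check each constraint at x*: flour 123/123 (tight); labor 81/81 (tight); butter 50/75 (slack 25).
Slack constraints have shadow price 0 (complementary slackness).
From A_Bᵀ y = c: 5·y_flour + 3·y_labor = 62; 2·y_flour + 3·y_labor = 41.
This yields shadow prices y_flour = 7, y_labor = 9.
Δz = y_flour·Δb = 7 × (-6) = -42, so new z* = 1590 − 42 = 1548.

1548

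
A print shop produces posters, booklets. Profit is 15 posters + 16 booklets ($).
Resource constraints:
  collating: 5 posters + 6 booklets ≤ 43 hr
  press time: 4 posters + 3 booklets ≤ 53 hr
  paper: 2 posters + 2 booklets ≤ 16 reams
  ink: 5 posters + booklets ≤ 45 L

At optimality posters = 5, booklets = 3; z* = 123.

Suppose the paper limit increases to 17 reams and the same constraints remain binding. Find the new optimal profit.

Check each constraint at x*: collating 43/43 (tight); press time 29/53 (slack 24); paper 16/16 (tight); ink 28/45 (slack 17).
By complementary slackness, y = 0 for the non-binding constraints.
Dual feasibility on the basic columns requires 5·y_collating + 2·y_paper = 15, 6·y_collating + 2·y_paper = 16.
This yields shadow prices y_collating = 1, y_paper = 5.
Δz = y_paper·Δb = 5 × (1) = 5, so new z* = 123 + 5 = 128.

128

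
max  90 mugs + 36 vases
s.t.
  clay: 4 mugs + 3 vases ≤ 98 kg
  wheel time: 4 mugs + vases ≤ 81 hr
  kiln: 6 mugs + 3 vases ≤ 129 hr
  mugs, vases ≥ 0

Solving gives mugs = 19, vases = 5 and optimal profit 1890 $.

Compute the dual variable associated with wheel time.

9

At the optimum: clay uses 91 of 98 (slack = 7); wheel time uses 81 of 81 (binding); kiln uses 129 of 129 (binding).
Since clay is not tight, its dual is 0.
From A_Bᵀ y = c: 4·y_wheel time + 6·y_kiln = 90; 1·y_wheel time + 3·y_kiln = 36.
Solving: y_wheel time = 9, y_kiln = 9.
Shadow price of wheel time = 9.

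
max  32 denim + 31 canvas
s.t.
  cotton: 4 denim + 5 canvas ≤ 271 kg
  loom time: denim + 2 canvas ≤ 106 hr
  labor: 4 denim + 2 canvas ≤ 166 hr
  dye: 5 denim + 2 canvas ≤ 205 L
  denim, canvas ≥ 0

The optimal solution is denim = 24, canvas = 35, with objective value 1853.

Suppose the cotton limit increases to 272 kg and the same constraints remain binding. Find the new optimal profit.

Binding: cotton and labor. Non-binding: loom time (12 unused), dye (15 unused).
Slack constraints have shadow price 0 (complementary slackness).
The binding rows give the dual system: 4·y_cotton + 4·y_labor = 32 and 5·y_cotton + 2·y_labor = 31.
→ y_cotton = 5 and y_labor = 3.
Δz = y_cotton·Δb = 5 × (1) = 5, so new z* = 1853 + 5 = 1858.

1858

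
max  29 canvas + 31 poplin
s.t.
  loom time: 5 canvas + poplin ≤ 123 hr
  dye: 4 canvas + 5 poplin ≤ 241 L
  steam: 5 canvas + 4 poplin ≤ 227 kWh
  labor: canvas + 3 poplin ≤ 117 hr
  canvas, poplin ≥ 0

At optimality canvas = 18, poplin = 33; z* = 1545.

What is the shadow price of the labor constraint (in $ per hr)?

9

At the optimum: loom time uses 123 of 123 (binding); dye uses 237 of 241 (slack = 4); steam uses 222 of 227 (slack = 5); labor uses 117 of 117 (binding).
Since dye, steam are not tight, their duals are 0.
The binding rows give the dual system: 5·y_loom time + 1·y_labor = 29 and 1·y_loom time + 3·y_labor = 31.
Solving: y_loom time = 4, y_labor = 9.
Shadow price of labor = 9.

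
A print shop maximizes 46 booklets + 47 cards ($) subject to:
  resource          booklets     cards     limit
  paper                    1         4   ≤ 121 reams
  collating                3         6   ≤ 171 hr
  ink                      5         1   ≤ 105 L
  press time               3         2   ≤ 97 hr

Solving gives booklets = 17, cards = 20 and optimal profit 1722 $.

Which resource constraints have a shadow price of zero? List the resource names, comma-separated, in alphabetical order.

paper: 97/121 (slack 24)
collating: 171/171 (binding)
ink: 105/105 (binding)
press time: 91/97 (slack 6)
By complementary slackness, a constraint with positive slack has shadow price 0 → paper, press time.

paper, press time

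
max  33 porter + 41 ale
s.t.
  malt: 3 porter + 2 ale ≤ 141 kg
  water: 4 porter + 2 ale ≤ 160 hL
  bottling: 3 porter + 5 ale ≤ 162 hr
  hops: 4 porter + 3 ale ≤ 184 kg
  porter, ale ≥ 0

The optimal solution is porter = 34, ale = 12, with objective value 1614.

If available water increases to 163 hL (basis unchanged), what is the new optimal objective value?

Check each constraint at x*: malt 126/141 (slack 15); water 160/160 (tight); bottling 162/162 (tight); hops 172/184 (slack 12).
By complementary slackness, y = 0 for the non-binding constraints.
From A_Bᵀ y = c: 4·y_water + 3·y_bottling = 33; 2·y_water + 5·y_bottling = 41.
This yields shadow prices y_water = 3, y_bottling = 7.
Δz = y_water·Δb = 3 × (3) = 9, so new z* = 1614 + 9 = 1623.

1623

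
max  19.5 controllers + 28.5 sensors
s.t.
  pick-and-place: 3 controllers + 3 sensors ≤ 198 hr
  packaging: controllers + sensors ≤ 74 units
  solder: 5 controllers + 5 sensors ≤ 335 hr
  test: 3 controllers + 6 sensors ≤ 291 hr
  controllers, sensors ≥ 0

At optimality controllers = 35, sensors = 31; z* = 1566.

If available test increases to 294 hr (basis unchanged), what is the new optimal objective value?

At the optimum: pick-and-place uses 198 of 198 (binding); packaging uses 66 of 74 (slack = 8); solder uses 330 of 335 (slack = 5); test uses 291 of 291 (binding).
Slack constraints have shadow price 0 (complementary slackness).
Dual feasibility on the basic columns requires 3·y_pick-and-place + 3·y_test = 19.5, 3·y_pick-and-place + 6·y_test = 28.5.
→ y_pick-and-place = 3.5 and y_test = 3.
Δz = y_test·Δb = 3 × (3) = 9, so new z* = 1566 + 9 = 1575.

1575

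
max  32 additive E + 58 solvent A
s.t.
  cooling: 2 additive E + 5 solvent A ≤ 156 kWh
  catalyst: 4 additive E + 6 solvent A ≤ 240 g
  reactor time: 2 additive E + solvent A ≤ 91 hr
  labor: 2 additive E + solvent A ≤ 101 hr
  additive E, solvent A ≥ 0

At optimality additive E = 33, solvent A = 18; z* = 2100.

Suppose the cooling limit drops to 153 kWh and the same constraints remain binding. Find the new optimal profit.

At the optimum: cooling uses 156 of 156 (binding); catalyst uses 240 of 240 (binding); reactor time uses 84 of 91 (slack = 7); labor uses 84 of 101 (slack = 17).
Slack constraints have shadow price 0 (complementary slackness).
The binding rows give the dual system: 2·y_cooling + 4·y_catalyst = 32 and 5·y_cooling + 6·y_catalyst = 58.
Solving: y_cooling = 5, y_catalyst = 5.5.
Δz = y_cooling·Δb = 5 × (-3) = -15, so new z* = 2100 − 15 = 2085.

2085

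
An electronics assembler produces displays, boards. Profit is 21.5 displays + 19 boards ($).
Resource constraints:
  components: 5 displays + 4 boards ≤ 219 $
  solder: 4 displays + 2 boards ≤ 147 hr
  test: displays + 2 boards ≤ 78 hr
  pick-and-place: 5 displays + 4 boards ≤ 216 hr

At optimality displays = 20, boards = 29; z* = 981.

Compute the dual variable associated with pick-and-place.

4

At the optimum: components uses 216 of 219 (slack = 3); solder uses 138 of 147 (slack = 9); test uses 78 of 78 (binding); pick-and-place uses 216 of 216 (binding).
Since components, solder are not tight, their duals are 0.
From A_Bᵀ y = c: 1·y_test + 5·y_pick-and-place = 21.5; 2·y_test + 4·y_pick-and-place = 19.
Solving: y_test = 1.5, y_pick-and-place = 4.
Shadow price of pick-and-place = 4.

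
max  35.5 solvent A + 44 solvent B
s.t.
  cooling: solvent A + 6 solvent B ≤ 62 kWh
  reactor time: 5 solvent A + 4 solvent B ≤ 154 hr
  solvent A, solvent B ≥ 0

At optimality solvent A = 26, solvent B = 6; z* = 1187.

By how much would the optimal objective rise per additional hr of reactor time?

6.5

Check each constraint at x*: cooling 62/62 (tight); reactor time 154/154 (tight).
The binding rows give the dual system: 1·y_cooling + 5·y_reactor time = 35.5 and 6·y_cooling + 4·y_reactor time = 44.
→ y_cooling = 3 and y_reactor time = 6.5.
Shadow price of reactor time = 6.5.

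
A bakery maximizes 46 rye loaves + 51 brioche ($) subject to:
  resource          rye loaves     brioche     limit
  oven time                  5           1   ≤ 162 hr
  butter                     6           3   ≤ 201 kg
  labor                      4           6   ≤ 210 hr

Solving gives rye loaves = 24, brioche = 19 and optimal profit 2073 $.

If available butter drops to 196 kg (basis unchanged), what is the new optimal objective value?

2058

Check each constraint at x*: oven time 139/162 (slack 23); butter 201/201 (tight); labor 210/210 (tight).
Since oven time is not tight, its dual is 0.
From A_Bᵀ y = c: 6·y_butter + 4·y_labor = 46; 3·y_butter + 6·y_labor = 51.
Solving: y_butter = 3, y_labor = 7.
Δz = y_butter·Δb = 3 × (-5) = -15, so new z* = 2073 − 15 = 2058.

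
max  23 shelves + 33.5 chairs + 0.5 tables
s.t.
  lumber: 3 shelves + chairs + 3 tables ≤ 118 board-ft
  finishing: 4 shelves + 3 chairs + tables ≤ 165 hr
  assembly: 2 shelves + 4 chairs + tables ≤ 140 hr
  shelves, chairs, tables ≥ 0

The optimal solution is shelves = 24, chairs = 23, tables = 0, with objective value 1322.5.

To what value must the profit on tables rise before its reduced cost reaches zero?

9

Check each constraint at x*: lumber 95/118 (slack 23); finishing 165/165 (tight); assembly 140/140 (tight).
By complementary slackness, y = 0 for the non-binding constraint.
The binding rows give the dual system: 4·y_finishing + 2·y_assembly = 23 and 3·y_finishing + 4·y_assembly = 33.5.
→ y_finishing = 2.5 and y_assembly = 6.5.
tables enters the basis when its profit ≥ yᵀa₃ = 2.5·1 + 6.5·1 = 9.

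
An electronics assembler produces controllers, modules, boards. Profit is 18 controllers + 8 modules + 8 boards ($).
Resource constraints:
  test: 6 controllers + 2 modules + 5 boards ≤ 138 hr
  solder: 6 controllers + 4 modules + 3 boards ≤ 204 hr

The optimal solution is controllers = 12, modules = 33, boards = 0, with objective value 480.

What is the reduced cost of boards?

-5

Check each constraint at x*: test 138/138 (tight); solder 204/204 (tight).
From A_Bᵀ y = c: 6·y_test + 6·y_solder = 18; 2·y_test + 4·y_solder = 8.
This yields shadow prices y_test = 2, y_solder = 1.
Reduced cost of boards: c₃ − yᵀa₃ = 8 − (2·5 + 1·3) = 8 − 13 = -5.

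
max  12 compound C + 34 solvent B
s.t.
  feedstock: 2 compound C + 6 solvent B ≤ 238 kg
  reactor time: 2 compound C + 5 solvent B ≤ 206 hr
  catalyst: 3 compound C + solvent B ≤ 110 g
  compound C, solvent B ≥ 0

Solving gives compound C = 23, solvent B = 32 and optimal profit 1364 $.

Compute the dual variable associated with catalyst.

At the optimum: feedstock uses 238 of 238 (binding); reactor time uses 206 of 206 (binding); catalyst uses 101 of 110 (slack = 9).
Slack constraints have shadow price 0 (complementary slackness).
The binding rows give the dual system: 2·y_feedstock + 2·y_reactor time = 12 and 6·y_feedstock + 5·y_reactor time = 34.
Solving: y_feedstock = 4, y_reactor time = 2.
Shadow price of catalyst = 0.

0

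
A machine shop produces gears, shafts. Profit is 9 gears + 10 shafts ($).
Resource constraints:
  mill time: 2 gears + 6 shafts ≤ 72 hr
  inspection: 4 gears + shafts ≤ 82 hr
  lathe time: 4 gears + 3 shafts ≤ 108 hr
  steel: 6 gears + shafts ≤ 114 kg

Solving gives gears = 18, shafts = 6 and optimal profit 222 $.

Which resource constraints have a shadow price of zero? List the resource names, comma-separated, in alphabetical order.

mill time: 72/72 (binding)
inspection: 78/82 (slack 4)
lathe time: 90/108 (slack 18)
steel: 114/114 (binding)
By complementary slackness, a constraint with positive slack has shadow price 0 → inspection, lathe time.

inspection, lathe time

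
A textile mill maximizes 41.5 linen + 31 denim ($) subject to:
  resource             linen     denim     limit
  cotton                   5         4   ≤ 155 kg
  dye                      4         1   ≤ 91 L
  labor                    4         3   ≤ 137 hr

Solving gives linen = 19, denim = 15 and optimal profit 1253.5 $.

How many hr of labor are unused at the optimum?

16

labor used = 4·19 + 3·15 = 121; slack = 137 − 121 = 16.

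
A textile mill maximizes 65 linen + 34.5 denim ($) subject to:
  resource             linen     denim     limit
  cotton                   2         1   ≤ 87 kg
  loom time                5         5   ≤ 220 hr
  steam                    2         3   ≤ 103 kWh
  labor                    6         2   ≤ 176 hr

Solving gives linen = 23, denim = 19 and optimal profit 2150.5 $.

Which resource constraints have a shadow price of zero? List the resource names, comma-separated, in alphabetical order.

cotton: 65/87 (slack 22)
loom time: 210/220 (slack 10)
steam: 103/103 (binding)
labor: 176/176 (binding)
By complementary slackness, a constraint with positive slack has shadow price 0 → cotton, loom time.

cotton, loom time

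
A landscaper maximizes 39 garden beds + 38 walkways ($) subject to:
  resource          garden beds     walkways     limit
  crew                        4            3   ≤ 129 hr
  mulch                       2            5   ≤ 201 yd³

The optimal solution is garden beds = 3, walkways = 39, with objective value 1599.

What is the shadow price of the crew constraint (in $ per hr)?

8.5

At the optimum: crew uses 129 of 129 (binding); mulch uses 201 of 201 (binding).
From A_Bᵀ y = c: 4·y_crew + 2·y_mulch = 39; 3·y_crew + 5·y_mulch = 38.
This yields shadow prices y_crew = 8.5, y_mulch = 2.5.
Shadow price of crew = 8.5.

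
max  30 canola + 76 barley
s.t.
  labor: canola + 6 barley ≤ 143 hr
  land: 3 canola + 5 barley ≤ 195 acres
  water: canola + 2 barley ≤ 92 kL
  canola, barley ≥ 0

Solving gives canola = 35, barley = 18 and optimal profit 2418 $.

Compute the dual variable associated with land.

Check each constraint at x*: labor 143/143 (tight); land 195/195 (tight); water 71/92 (slack 21).
By complementary slackness, y = 0 for the non-binding constraint.
The binding rows give the dual system: 1·y_labor + 3·y_land = 30 and 6·y_labor + 5·y_land = 76.
→ y_labor = 6 and y_land = 8.
Shadow price of land = 8.

8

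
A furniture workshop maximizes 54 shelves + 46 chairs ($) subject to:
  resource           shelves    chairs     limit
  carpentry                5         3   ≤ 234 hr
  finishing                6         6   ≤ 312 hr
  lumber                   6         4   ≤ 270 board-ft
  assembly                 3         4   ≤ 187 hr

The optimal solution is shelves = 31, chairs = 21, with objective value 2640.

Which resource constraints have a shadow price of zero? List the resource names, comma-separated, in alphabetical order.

carpentry: 218/234 (slack 16)
finishing: 312/312 (binding)
lumber: 270/270 (binding)
assembly: 177/187 (slack 10)
By complementary slackness, a constraint with positive slack has shadow price 0 → assembly, carpentry.

assembly, carpentry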